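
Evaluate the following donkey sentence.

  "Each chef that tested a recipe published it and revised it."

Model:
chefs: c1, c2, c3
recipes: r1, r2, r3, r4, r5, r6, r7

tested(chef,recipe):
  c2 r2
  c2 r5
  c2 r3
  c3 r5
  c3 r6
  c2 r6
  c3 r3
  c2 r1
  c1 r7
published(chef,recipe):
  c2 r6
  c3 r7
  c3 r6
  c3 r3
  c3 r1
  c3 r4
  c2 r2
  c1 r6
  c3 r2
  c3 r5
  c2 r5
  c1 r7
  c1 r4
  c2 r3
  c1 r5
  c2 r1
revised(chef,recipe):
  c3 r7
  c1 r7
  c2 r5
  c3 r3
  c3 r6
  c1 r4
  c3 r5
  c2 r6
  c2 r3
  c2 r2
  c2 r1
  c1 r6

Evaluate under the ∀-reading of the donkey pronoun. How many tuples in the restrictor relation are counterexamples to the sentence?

0

"it" takes "a recipe" as antecedent — a donkey pronoun bound across the clause boundary.
Strong reading: for every (c,r) with tested(c,r), published(c,r) ∧ revised(c,r).
Restrictor pairs: (c1,r7) ✓  (c2,r1) ✓  (c2,r2) ✓  (c2,r3) ✓  (c2,r5) ✓  (c2,r6) ✓  (c3,r3) ✓  (c3,r5) ✓  (c3,r6) ✓
Counterexamples (restrictor pairs failing the scope): 0.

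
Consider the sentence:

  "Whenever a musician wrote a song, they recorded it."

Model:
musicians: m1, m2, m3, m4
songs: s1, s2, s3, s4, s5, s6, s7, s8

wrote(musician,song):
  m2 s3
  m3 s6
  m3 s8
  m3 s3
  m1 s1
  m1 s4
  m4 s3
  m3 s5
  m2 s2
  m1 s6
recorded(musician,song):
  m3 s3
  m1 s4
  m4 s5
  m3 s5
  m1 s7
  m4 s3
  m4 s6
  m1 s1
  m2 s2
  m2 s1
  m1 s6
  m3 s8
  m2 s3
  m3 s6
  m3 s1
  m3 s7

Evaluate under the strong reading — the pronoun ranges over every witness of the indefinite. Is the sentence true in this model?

True

"it" takes "a song" as antecedent — a donkey pronoun bound across the clause boundary.
Strong reading: for every (m,s) with wrote(m,s), recorded(m,s).
Restrictor pairs: (m1,s1) ✓  (m1,s4) ✓  (m1,s6) ✓  (m2,s2) ✓  (m2,s3) ✓  (m3,s3) ✓  (m3,s5) ✓  (m3,s6) ✓  (m3,s8) ✓  (m4,s3) ✓
Every restrictor pair satisfies the scope.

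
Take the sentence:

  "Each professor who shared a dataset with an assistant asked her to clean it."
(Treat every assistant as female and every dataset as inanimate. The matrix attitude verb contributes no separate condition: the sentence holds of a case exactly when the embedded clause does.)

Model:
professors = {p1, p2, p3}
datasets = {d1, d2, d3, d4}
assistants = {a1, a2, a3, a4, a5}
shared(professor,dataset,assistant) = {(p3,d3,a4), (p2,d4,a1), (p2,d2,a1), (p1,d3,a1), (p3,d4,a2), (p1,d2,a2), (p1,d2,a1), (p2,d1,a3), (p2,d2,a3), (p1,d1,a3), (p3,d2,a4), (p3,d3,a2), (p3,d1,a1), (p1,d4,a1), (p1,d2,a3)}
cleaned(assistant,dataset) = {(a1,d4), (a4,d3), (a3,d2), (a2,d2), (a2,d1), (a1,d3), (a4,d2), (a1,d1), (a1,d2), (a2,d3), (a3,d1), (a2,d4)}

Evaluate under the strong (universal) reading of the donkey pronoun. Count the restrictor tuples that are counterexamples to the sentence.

"her" takes "an assistant" as antecedent and "it" takes "a dataset"; both are donkey pronouns co-varying with the restrictor.
Strong reading: for every (p,d,a) with shared(p,d,a), cleaned(a,d).
Restrictor triples: (p1,d1,a3)→cleaned(a3,d1) ✓  (p1,d2,a1)→cleaned(a1,d2) ✓  (p1,d2,a2)→cleaned(a2,d2) ✓  (p1,d2,a3)→cleaned(a3,d2) ✓  (p1,d3,a1)→cleaned(a1,d3) ✓  (p1,d4,a1)→cleaned(a1,d4) ✓  (p2,d1,a3)→cleaned(a3,d1) ✓  (p2,d2,a1)→cleaned(a1,d2) ✓  (p2,d2,a3)→cleaned(a3,d2) ✓  (p2,d4,a1)→cleaned(a1,d4) ✓  (p3,d1,a1)→cleaned(a1,d1) ✓  (p3,d2,a4)→cleaned(a4,d2) ✓  (p3,d3,a2)→cleaned(a2,d3) ✓  (p3,d3,a4)→cleaned(a4,d3) ✓  (p3,d4,a2)→cleaned(a2,d4) ✓
Counterexamples (restrictor triples failing the scope): 0.

0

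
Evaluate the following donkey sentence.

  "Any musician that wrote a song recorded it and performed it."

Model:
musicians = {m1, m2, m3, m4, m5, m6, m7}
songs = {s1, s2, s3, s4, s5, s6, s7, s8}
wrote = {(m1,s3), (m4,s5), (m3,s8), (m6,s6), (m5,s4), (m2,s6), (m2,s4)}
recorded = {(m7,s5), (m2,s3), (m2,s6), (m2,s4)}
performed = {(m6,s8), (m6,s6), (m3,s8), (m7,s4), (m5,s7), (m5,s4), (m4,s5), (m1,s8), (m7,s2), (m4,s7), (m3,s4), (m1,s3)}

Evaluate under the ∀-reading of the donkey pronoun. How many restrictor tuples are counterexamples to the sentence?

"it" takes "a song" as antecedent — a donkey pronoun bound across the clause boundary.
Strong reading: for every (m,s) with wrote(m,s), recorded(m,s) ∧ performed(m,s).
Restrictor pairs: (m1,s3) ✗  (m2,s4) ✗  (m2,s6) ✗  (m3,s8) ✗  (m4,s5) ✗  (m5,s4) ✗  (m6,s6) ✗
Counterexamples (restrictor pairs failing the scope): 7.

7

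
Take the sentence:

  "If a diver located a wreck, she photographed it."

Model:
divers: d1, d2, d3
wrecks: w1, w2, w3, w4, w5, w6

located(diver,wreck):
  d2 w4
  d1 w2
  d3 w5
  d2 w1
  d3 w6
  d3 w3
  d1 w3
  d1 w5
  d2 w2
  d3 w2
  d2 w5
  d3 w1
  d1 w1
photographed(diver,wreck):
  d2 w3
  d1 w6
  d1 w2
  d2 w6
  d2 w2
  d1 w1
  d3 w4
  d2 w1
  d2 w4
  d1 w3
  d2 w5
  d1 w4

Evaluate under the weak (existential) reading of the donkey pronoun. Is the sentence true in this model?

"it" takes "a wreck" as antecedent — a donkey pronoun bound across the clause boundary.
Weak reading: every diver d with some located-wreck has at least one located-wreck w such that photographed(d,w).
Per diver: d1:✓  d2:✓  d3:✗
d3 has no witness among its located-wrecks.

False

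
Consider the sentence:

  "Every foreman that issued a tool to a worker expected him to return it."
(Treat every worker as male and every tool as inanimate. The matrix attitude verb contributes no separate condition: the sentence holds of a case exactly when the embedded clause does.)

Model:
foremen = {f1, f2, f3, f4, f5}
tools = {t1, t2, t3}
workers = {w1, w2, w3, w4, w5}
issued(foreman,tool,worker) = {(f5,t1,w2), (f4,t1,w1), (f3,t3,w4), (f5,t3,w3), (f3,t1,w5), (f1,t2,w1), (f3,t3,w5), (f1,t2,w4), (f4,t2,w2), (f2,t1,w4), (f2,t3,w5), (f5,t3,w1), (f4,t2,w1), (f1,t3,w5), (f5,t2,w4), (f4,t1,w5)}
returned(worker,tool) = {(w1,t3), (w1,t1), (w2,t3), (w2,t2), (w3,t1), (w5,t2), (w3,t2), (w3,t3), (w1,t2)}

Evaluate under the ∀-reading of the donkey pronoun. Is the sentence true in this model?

"him" takes "a worker" as antecedent and "it" takes "a tool"; both are donkey pronouns co-varying with the restrictor.
Strong reading: for every (f,t,w) with issued(f,t,w), returned(w,t).
Restrictor triples: (f1,t2,w1)→returned(w1,t2) ✓  (f1,t2,w4)→returned(w4,t2) ✗  (f1,t3,w5)→returned(w5,t3) ✗  (f2,t1,w4)→returned(w4,t1) ✗  (f2,t3,w5)→returned(w5,t3) ✗  (f3,t1,w5)→returned(w5,t1) ✗  (f3,t3,w4)→returned(w4,t3) ✗  (f3,t3,w5)→returned(w5,t3) ✗  (f4,t1,w1)→returned(w1,t1) ✓  (f4,t1,w5)→returned(w5,t1) ✗  (f4,t2,w1)→returned(w1,t2) ✓  (f4,t2,w2)→returned(w2,t2) ✓  (f5,t1,w2)→returned(w2,t1) ✗  (f5,t2,w4)→returned(w4,t2) ✗  (f5,t3,w1)→returned(w1,t3) ✓  (f5,t3,w3)→returned(w3,t3) ✓
Counterexample: (f1,t2,w4) — returned(w4,t2) does not hold.

False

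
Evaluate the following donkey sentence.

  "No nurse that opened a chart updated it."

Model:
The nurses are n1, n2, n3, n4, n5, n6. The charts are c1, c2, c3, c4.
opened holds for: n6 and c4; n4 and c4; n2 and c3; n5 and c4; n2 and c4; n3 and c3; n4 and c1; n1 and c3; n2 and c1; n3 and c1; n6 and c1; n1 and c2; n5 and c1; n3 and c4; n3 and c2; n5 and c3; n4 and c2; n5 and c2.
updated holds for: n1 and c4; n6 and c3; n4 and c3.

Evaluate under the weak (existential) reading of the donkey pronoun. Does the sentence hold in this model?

"it" takes "a chart" as antecedent — a donkey pronoun bound across the clause boundary.
Truth condition: for no (n,c) with opened(n,c) does updated(n,c) hold.
Restrictor pairs — does the scope hold? (n1,c2):fails  (n1,c3):fails  (n2,c1):fails  (n2,c3):fails  (n2,c4):fails  (n3,c1):fails  (n3,c2):fails  (n3,c3):fails  (n3,c4):fails  (n4,c1):fails  (n4,c2):fails  (n4,c4):fails  (n5,c1):fails  (n5,c2):fails  (n5,c3):fails  (n5,c4):fails  (n6,c1):fails  (n6,c4):fails
Scope holds for no restrictor pair, so the sentence is true.

True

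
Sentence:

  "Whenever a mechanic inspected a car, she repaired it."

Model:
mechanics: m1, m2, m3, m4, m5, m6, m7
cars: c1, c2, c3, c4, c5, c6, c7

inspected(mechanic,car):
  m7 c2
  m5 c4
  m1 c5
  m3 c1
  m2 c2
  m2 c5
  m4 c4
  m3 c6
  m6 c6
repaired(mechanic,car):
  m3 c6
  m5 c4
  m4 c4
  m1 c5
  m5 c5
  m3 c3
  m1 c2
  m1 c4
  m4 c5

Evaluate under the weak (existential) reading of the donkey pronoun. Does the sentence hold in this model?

False

"it" takes "a car" as antecedent — a donkey pronoun bound across the clause boundary.
Weak reading: every mechanic m with some inspected-car has at least one inspected-car c such that repaired(m,c).
Per mechanic: m1:✓  m2:✗  m3:✓  m4:✓  m5:✓  m6:✗  m7:✗
m2 has no witness among its inspected-cars.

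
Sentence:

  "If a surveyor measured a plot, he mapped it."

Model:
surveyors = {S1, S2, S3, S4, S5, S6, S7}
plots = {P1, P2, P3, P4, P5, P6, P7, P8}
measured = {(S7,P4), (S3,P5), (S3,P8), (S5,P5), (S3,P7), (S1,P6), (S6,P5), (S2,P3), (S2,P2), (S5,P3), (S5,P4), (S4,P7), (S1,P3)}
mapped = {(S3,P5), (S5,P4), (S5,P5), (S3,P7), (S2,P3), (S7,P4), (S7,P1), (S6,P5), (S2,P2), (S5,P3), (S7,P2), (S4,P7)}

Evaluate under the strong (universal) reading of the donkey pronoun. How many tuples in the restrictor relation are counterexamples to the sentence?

"it" takes "a plot" as antecedent — a donkey pronoun bound across the clause boundary.
Strong reading: for every (s,p) with measured(s,p), mapped(s,p).
Restrictor pairs: (S1,P3) ✗  (S1,P6) ✗  (S2,P2) ✓  (S2,P3) ✓  (S3,P5) ✓  (S3,P7) ✓  (S3,P8) ✗  (S4,P7) ✓  (S5,P3) ✓  (S5,P4) ✓  (S5,P5) ✓  (S6,P5) ✓  (S7,P4) ✓
Counterexamples (restrictor pairs failing the scope): 3.

3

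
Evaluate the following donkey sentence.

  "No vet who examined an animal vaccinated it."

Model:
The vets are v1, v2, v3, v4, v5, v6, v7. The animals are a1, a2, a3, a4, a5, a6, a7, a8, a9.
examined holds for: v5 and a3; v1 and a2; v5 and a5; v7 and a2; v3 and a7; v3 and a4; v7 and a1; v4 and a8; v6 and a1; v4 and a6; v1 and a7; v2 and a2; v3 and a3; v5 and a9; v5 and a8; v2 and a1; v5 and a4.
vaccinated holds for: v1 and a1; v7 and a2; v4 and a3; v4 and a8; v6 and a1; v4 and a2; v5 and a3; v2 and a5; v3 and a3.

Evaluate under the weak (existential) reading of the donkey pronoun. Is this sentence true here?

False

"it" takes "an animal" as antecedent — a donkey pronoun bound across the clause boundary.
Truth condition: for no (v,a) with examined(v,a) does vaccinated(v,a) hold.
Restrictor pairs — does the scope hold? (v1,a2):fails  (v1,a7):fails  (v2,a1):fails  (v2,a2):fails  (v3,a3):holds  (v3,a4):fails  (v3,a7):fails  (v4,a6):fails  (v4,a8):holds  (v5,a3):holds  (v5,a4):fails  (v5,a5):fails  (v5,a8):fails  (v5,a9):fails  (v6,a1):holds  (v7,a1):fails  (v7,a2):holds
Scope holds for 5 pair(s), so the sentence is false.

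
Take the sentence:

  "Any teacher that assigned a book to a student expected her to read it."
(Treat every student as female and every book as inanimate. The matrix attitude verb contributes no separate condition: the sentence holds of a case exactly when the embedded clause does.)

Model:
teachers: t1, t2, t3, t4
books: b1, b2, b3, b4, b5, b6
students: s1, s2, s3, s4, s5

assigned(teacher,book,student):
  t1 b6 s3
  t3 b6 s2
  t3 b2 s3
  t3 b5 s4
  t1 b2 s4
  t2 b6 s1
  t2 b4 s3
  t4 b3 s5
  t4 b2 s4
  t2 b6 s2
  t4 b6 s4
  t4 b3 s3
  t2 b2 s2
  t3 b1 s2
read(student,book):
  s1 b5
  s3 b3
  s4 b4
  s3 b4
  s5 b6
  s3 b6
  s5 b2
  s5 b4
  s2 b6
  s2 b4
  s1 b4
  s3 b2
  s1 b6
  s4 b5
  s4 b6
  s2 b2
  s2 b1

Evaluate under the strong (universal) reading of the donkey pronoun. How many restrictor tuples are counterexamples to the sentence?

"her" takes "a student" as antecedent and "it" takes "a book"; both are donkey pronouns co-varying with the restrictor.
Strong reading: for every (t,b,s) with assigned(t,b,s), read(s,b).
Restrictor triples: (t1,b2,s4)→read(s4,b2) ✗  (t1,b6,s3)→read(s3,b6) ✓  (t2,b2,s2)→read(s2,b2) ✓  (t2,b4,s3)→read(s3,b4) ✓  (t2,b6,s1)→read(s1,b6) ✓  (t2,b6,s2)→read(s2,b6) ✓  (t3,b1,s2)→read(s2,b1) ✓  (t3,b2,s3)→read(s3,b2) ✓  (t3,b5,s4)→read(s4,b5) ✓  (t3,b6,s2)→read(s2,b6) ✓  (t4,b2,s4)→read(s4,b2) ✗  (t4,b3,s3)→read(s3,b3) ✓  (t4,b3,s5)→read(s5,b3) ✗  (t4,b6,s4)→read(s4,b6) ✓
Counterexamples (restrictor triples failing the scope): 3.

3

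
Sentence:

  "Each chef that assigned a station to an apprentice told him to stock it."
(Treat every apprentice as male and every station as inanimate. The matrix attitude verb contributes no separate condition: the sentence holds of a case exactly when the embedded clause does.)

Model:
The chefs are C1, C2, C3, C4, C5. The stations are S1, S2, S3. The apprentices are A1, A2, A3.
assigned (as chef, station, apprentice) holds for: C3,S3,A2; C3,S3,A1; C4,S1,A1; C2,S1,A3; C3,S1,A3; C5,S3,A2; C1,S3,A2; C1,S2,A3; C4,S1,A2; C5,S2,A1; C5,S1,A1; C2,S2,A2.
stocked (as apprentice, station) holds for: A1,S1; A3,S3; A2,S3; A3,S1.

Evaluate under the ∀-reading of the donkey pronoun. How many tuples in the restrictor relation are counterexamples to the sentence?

5

"him" takes "an apprentice" as antecedent and "it" takes "a station"; both are donkey pronouns co-varying with the restrictor.
Strong reading: for every (c,s,a) with assigned(c,s,a), stocked(a,s).
Restrictor triples: (C1,S2,A3)→stocked(A3,S2) ✗  (C1,S3,A2)→stocked(A2,S3) ✓  (C2,S1,A3)→stocked(A3,S1) ✓  (C2,S2,A2)→stocked(A2,S2) ✗  (C3,S1,A3)→stocked(A3,S1) ✓  (C3,S3,A1)→stocked(A1,S3) ✗  (C3,S3,A2)→stocked(A2,S3) ✓  (C4,S1,A1)→stocked(A1,S1) ✓  (C4,S1,A2)→stocked(A2,S1) ✗  (C5,S1,A1)→stocked(A1,S1) ✓  (C5,S2,A1)→stocked(A1,S2) ✗  (C5,S3,A2)→stocked(A2,S3) ✓
Counterexamples (restrictor triples failing the scope): 5.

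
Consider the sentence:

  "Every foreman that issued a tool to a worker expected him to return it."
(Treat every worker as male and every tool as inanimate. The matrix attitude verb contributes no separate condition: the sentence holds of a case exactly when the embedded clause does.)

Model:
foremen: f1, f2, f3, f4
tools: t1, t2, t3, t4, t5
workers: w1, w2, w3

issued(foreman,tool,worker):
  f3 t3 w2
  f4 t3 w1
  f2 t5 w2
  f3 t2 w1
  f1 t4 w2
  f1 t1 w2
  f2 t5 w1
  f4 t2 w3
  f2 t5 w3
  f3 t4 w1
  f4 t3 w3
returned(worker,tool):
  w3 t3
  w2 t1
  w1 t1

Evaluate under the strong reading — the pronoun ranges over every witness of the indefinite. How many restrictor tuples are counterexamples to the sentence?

"him" takes "a worker" as antecedent and "it" takes "a tool"; both are donkey pronouns co-varying with the restrictor.
Strong reading: for every (f,t,w) with issued(f,t,w), returned(w,t).
Restrictor triples: (f1,t1,w2)→returned(w2,t1) ✓  (f1,t4,w2)→returned(w2,t4) ✗  (f2,t5,w1)→returned(w1,t5) ✗  (f2,t5,w2)→returned(w2,t5) ✗  (f2,t5,w3)→returned(w3,t5) ✗  (f3,t2,w1)→returned(w1,t2) ✗  (f3,t3,w2)→returned(w2,t3) ✗  (f3,t4,w1)→returned(w1,t4) ✗  (f4,t2,w3)→returned(w3,t2) ✗  (f4,t3,w1)→returned(w1,t3) ✗  (f4,t3,w3)→returned(w3,t3) ✓
Counterexamples (restrictor triples failing the scope): 9.

9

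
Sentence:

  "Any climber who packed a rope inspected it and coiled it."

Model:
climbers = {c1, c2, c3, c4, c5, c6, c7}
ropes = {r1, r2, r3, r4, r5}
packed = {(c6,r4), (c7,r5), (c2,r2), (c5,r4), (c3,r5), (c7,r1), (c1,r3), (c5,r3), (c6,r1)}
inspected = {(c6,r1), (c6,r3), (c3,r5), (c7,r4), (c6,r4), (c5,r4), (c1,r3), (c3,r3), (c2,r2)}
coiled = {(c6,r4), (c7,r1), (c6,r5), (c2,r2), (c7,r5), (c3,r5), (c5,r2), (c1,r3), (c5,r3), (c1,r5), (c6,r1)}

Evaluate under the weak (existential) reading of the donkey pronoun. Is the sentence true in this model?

False

"it" takes "a rope" as antecedent — a donkey pronoun bound across the clause boundary.
Weak reading: every climber c with some packed-rope has at least one packed-rope r such that inspected(c,r) ∧ coiled(c,r).
Per climber: c1:✓  c2:✓  c3:✓  c5:✗  c6:✓  c7:✗
c5 has no witness among its packed-ropes.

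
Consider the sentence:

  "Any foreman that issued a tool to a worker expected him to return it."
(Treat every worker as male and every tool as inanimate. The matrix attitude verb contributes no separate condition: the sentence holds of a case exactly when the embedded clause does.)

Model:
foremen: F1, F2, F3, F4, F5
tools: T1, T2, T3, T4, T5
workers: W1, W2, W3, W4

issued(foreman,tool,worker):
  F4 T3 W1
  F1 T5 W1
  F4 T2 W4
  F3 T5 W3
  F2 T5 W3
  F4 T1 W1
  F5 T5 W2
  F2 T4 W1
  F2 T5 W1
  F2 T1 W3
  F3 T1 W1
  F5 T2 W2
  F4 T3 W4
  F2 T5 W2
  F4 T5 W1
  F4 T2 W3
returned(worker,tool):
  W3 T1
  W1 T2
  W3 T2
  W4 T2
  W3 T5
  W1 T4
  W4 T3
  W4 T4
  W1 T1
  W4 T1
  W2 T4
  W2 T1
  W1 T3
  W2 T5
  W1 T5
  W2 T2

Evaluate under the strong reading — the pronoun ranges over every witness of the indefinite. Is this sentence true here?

"him" takes "a worker" as antecedent and "it" takes "a tool"; both are donkey pronouns co-varying with the restrictor.
Strong reading: for every (f,t,w) with issued(f,t,w), returned(w,t).
Restrictor triples: (F1,T5,W1)→returned(W1,T5) ✓  (F2,T1,W3)→returned(W3,T1) ✓  (F2,T4,W1)→returned(W1,T4) ✓  (F2,T5,W1)→returned(W1,T5) ✓  (F2,T5,W2)→returned(W2,T5) ✓  (F2,T5,W3)→returned(W3,T5) ✓  (F3,T1,W1)→returned(W1,T1) ✓  (F3,T5,W3)→returned(W3,T5) ✓  (F4,T1,W1)→returned(W1,T1) ✓  (F4,T2,W3)→returned(W3,T2) ✓  (F4,T2,W4)→returned(W4,T2) ✓  (F4,T3,W1)→returned(W1,T3) ✓  (F4,T3,W4)→returned(W4,T3) ✓  (F4,T5,W1)→returned(W1,T5) ✓  (F5,T2,W2)→returned(W2,T2) ✓  (F5,T5,W2)→returned(W2,T5) ✓
Every restrictor triple satisfies the scope.

True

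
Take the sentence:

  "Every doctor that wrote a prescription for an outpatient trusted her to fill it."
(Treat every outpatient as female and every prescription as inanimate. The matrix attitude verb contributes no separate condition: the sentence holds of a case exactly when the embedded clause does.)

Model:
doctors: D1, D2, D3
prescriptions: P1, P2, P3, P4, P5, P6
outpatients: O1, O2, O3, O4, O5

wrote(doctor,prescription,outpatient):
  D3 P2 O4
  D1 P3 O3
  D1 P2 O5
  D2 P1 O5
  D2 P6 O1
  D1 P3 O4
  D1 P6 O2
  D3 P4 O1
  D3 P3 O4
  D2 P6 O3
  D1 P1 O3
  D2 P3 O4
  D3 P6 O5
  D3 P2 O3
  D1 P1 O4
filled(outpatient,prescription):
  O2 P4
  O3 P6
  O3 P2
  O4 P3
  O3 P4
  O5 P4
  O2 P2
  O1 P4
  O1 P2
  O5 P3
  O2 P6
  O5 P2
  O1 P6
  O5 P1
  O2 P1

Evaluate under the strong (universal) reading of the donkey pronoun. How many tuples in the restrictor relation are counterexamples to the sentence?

5

"her" takes "an outpatient" as antecedent and "it" takes "a prescription"; both are donkey pronouns co-varying with the restrictor.
Strong reading: for every (d,p,o) with wrote(d,p,o), filled(o,p).
Restrictor triples: (D1,P1,O3)→filled(O3,P1) ✗  (D1,P1,O4)→filled(O4,P1) ✗  (D1,P2,O5)→filled(O5,P2) ✓  (D1,P3,O3)→filled(O3,P3) ✗  (D1,P3,O4)→filled(O4,P3) ✓  (D1,P6,O2)→filled(O2,P6) ✓  (D2,P1,O5)→filled(O5,P1) ✓  (D2,P3,O4)→filled(O4,P3) ✓  (D2,P6,O1)→filled(O1,P6) ✓  (D2,P6,O3)→filled(O3,P6) ✓  (D3,P2,O3)→filled(O3,P2) ✓  (D3,P2,O4)→filled(O4,P2) ✗  (D3,P3,O4)→filled(O4,P3) ✓  (D3,P4,O1)→filled(O1,P4) ✓  (D3,P6,O5)→filled(O5,P6) ✗
Counterexamples (restrictor triples failing the scope): 5.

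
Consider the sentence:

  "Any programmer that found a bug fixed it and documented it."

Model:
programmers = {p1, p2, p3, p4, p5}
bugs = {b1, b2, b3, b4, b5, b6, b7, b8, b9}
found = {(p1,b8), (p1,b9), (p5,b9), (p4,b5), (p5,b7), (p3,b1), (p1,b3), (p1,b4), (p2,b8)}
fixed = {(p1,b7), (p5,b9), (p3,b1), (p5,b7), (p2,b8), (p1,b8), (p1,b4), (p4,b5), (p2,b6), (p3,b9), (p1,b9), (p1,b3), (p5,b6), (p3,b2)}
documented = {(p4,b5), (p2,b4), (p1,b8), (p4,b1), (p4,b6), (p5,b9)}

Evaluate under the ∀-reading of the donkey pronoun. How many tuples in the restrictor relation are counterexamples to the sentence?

6

"it" takes "a bug" as antecedent — a donkey pronoun bound across the clause boundary.
Strong reading: for every (p,b) with found(p,b), fixed(p,b) ∧ documented(p,b).
Restrictor pairs: (p1,b3) ✗  (p1,b4) ✗  (p1,b8) ✓  (p1,b9) ✗  (p2,b8) ✗  (p3,b1) ✗  (p4,b5) ✓  (p5,b7) ✗  (p5,b9) ✓
Counterexamples (restrictor pairs failing the scope): 6.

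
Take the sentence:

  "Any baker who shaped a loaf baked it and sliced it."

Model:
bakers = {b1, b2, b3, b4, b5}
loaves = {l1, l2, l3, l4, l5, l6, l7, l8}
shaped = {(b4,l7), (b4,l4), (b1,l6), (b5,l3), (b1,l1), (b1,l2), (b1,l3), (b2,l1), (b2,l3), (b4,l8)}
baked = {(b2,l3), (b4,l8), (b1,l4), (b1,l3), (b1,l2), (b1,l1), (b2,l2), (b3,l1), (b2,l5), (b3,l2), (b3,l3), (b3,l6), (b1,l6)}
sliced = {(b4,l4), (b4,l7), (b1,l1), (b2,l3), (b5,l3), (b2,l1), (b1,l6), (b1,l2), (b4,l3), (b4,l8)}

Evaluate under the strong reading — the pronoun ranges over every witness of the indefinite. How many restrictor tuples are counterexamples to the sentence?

"it" takes "a loaf" as antecedent — a donkey pronoun bound across the clause boundary.
Strong reading: for every (b,l) with shaped(b,l), baked(b,l) ∧ sliced(b,l).
Restrictor pairs: (b1,l1) ✓  (b1,l2) ✓  (b1,l3) ✗  (b1,l6) ✓  (b2,l1) ✗  (b2,l3) ✓  (b4,l4) ✗  (b4,l7) ✗  (b4,l8) ✓  (b5,l3) ✗
Counterexamples (restrictor pairs failing the scope): 5.

5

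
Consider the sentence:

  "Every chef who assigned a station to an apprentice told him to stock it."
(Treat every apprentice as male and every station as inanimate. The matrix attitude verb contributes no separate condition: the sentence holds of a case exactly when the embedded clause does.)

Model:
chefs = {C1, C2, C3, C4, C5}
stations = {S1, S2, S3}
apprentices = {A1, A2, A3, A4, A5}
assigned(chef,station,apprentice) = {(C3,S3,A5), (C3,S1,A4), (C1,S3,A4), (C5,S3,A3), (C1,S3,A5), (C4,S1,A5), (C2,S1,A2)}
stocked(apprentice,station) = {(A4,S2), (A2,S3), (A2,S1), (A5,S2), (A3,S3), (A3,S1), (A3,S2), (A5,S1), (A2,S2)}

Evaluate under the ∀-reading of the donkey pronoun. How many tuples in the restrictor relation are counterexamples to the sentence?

"him" takes "an apprentice" as antecedent and "it" takes "a station"; both are donkey pronouns co-varying with the restrictor.
Strong reading: for every (c,s,a) with assigned(c,s,a), stocked(a,s).
Restrictor triples: (C1,S3,A4)→stocked(A4,S3) ✗  (C1,S3,A5)→stocked(A5,S3) ✗  (C2,S1,A2)→stocked(A2,S1) ✓  (C3,S1,A4)→stocked(A4,S1) ✗  (C3,S3,A5)→stocked(A5,S3) ✗  (C4,S1,A5)→stocked(A5,S1) ✓  (C5,S3,A3)→stocked(A3,S3) ✓
Counterexamples (restrictor triples failing the scope): 4.

4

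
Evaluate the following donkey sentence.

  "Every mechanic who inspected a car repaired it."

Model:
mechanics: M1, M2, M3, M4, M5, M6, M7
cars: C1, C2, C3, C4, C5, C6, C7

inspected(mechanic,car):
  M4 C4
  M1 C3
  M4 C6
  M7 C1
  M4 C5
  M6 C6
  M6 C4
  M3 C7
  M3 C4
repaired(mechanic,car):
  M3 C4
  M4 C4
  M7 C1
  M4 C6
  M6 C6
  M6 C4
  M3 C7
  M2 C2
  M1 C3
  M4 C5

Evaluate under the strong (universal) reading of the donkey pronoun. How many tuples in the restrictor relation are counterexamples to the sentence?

"it" takes "a car" as antecedent — a donkey pronoun bound across the clause boundary.
Strong reading: for every (m,c) with inspected(m,c), repaired(m,c).
Restrictor pairs: (M1,C3) ✓  (M3,C4) ✓  (M3,C7) ✓  (M4,C4) ✓  (M4,C5) ✓  (M4,C6) ✓  (M6,C4) ✓  (M6,C6) ✓  (M7,C1) ✓
Counterexamples (restrictor pairs failing the scope): 0.

0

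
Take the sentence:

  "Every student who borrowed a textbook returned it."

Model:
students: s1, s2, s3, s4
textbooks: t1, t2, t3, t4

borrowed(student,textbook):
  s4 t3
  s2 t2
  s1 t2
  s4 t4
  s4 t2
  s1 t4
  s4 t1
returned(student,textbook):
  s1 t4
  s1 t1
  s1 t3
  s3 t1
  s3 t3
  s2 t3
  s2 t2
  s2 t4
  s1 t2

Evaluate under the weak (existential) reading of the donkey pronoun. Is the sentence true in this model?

False

"it" takes "a textbook" as antecedent — a donkey pronoun bound across the clause boundary.
Weak reading: every student s with some borrowed-textbook has at least one borrowed-textbook t such that returned(s,t).
Per student: s1:✓  s2:✓  s4:✗
s4 has no witness among its borrowed-textbooks.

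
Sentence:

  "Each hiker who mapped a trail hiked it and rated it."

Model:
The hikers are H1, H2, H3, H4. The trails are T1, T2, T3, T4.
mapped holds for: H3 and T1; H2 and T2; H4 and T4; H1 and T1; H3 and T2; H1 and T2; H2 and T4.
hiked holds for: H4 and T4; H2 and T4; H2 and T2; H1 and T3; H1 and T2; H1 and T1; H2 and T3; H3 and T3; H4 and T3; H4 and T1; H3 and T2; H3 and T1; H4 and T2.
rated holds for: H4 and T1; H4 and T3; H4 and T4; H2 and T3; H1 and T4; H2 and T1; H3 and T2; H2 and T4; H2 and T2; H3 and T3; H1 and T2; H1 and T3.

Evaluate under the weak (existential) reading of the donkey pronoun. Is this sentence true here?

"it" takes "a trail" as antecedent — a donkey pronoun bound across the clause boundary.
Weak reading: every hiker h with some mapped-trail has at least one mapped-trail t such that hiked(h,t) ∧ rated(h,t).
Per hiker: H1:✓  H2:✓  H3:✓  H4:✓
Every hiker in the restrictor has a witness.

True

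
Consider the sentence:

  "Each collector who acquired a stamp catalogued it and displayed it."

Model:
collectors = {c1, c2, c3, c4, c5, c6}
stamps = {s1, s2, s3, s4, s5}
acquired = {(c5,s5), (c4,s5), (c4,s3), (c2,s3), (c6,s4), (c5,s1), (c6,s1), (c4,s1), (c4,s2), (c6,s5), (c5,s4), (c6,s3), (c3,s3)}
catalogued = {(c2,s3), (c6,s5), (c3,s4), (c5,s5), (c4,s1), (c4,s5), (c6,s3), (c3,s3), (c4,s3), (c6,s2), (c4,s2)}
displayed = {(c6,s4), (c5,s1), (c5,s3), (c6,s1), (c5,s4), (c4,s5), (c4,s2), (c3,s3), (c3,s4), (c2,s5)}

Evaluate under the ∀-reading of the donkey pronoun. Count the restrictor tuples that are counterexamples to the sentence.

"it" takes "a stamp" as antecedent — a donkey pronoun bound across the clause boundary.
Strong reading: for every (c,s) with acquired(c,s), catalogued(c,s) ∧ displayed(c,s).
Restrictor pairs: (c2,s3) ✗  (c3,s3) ✓  (c4,s1) ✗  (c4,s2) ✓  (c4,s3) ✗  (c4,s5) ✓  (c5,s1) ✗  (c5,s4) ✗  (c5,s5) ✗  (c6,s1) ✗  (c6,s3) ✗  (c6,s4) ✗  (c6,s5) ✗
Counterexamples (restrictor pairs failing the scope): 10.

10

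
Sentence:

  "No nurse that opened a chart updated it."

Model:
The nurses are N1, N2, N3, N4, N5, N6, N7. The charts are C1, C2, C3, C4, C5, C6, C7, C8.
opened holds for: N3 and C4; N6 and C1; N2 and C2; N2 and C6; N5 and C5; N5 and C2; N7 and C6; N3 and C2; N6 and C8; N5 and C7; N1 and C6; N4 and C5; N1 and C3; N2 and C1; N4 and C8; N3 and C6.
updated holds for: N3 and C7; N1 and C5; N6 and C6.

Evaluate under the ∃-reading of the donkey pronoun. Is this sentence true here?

"it" takes "a chart" as antecedent — a donkey pronoun bound across the clause boundary.
Truth condition: for no (n,c) with opened(n,c) does updated(n,c) hold.
Restrictor pairs — does the scope hold? (N1,C3):fails  (N1,C6):fails  (N2,C1):fails  (N2,C2):fails  (N2,C6):fails  (N3,C2):fails  (N3,C4):fails  (N3,C6):fails  (N4,C5):fails  (N4,C8):fails  (N5,C2):fails  (N5,C5):fails  (N5,C7):fails  (N6,C1):fails  (N6,C8):fails  (N7,C6):fails
Scope holds for no restrictor pair, so the sentence is true.

True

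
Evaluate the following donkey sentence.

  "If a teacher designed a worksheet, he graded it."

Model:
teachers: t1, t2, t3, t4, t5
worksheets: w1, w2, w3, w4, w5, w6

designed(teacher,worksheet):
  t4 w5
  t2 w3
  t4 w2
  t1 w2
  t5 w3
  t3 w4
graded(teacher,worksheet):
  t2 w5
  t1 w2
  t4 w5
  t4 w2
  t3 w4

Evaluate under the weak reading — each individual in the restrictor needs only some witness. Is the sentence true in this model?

False

"it" takes "a worksheet" as antecedent — a donkey pronoun bound across the clause boundary.
Weak reading: every teacher t with some designed-worksheet has at least one designed-worksheet w such that graded(t,w).
Per teacher: t1:✓  t2:✗  t3:✓  t4:✓  t5:✗
t2 has no witness among its designed-worksheets.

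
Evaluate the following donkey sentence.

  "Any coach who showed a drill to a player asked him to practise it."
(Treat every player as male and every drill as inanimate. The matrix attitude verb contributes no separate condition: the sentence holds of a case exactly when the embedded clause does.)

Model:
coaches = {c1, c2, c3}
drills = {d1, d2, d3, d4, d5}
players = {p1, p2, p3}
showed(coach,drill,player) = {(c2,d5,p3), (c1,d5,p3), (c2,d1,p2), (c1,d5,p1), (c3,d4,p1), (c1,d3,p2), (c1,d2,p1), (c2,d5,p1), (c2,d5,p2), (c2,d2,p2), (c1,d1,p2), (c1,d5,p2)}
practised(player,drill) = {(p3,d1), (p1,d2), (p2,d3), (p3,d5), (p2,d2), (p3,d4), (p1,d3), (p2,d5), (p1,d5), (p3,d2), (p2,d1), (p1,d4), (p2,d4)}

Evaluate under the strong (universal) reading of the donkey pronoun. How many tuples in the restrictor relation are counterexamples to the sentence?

"him" takes "a player" as antecedent and "it" takes "a drill"; both are donkey pronouns co-varying with the restrictor.
Strong reading: for every (c,d,p) with showed(c,d,p), practised(p,d).
Restrictor triples: (c1,d1,p2)→practised(p2,d1) ✓  (c1,d2,p1)→practised(p1,d2) ✓  (c1,d3,p2)→practised(p2,d3) ✓  (c1,d5,p1)→practised(p1,d5) ✓  (c1,d5,p2)→practised(p2,d5) ✓  (c1,d5,p3)→practised(p3,d5) ✓  (c2,d1,p2)→practised(p2,d1) ✓  (c2,d2,p2)→practised(p2,d2) ✓  (c2,d5,p1)→practised(p1,d5) ✓  (c2,d5,p2)→practised(p2,d5) ✓  (c2,d5,p3)→practised(p3,d5) ✓  (c3,d4,p1)→practised(p1,d4) ✓
Counterexamples (restrictor triples failing the scope): 0.

0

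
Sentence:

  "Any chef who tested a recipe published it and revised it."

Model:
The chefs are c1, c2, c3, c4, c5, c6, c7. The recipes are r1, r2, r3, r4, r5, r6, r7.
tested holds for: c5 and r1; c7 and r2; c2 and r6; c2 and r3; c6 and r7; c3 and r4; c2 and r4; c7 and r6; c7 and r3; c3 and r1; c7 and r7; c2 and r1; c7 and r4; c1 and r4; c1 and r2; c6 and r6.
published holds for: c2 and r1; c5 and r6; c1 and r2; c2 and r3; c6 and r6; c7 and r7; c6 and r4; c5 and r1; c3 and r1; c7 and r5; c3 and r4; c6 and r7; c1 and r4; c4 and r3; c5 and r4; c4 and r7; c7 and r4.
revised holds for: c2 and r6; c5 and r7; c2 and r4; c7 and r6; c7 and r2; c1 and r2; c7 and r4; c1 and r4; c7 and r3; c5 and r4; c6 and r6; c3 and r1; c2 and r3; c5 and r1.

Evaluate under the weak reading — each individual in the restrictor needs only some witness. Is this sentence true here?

True

"it" takes "a recipe" as antecedent — a donkey pronoun bound across the clause boundary.
Weak reading: every chef c with some tested-recipe has at least one tested-recipe r such that published(c,r) ∧ revised(c,r).
Per chef: c1:✓  c2:✓  c3:✓  c5:✓  c6:✓  c7:✓
Every chef in the restrictor has a witness.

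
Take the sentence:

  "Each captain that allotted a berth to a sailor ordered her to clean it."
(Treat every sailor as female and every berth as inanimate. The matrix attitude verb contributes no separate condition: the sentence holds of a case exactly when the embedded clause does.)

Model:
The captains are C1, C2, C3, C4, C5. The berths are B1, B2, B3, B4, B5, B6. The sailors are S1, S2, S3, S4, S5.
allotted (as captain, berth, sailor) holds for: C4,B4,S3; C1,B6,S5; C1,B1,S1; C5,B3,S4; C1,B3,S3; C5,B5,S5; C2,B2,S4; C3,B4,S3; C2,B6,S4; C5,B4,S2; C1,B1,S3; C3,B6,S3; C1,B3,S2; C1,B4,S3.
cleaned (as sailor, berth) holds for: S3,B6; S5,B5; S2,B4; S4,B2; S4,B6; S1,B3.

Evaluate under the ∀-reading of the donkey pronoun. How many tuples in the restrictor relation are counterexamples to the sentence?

9

"her" takes "a sailor" as antecedent and "it" takes "a berth"; both are donkey pronouns co-varying with the restrictor.
Strong reading: for every (c,b,s) with allotted(c,b,s), cleaned(s,b).
Restrictor triples: (C1,B1,S1)→cleaned(S1,B1) ✗  (C1,B1,S3)→cleaned(S3,B1) ✗  (C1,B3,S2)→cleaned(S2,B3) ✗  (C1,B3,S3)→cleaned(S3,B3) ✗  (C1,B4,S3)→cleaned(S3,B4) ✗  (C1,B6,S5)→cleaned(S5,B6) ✗  (C2,B2,S4)→cleaned(S4,B2) ✓  (C2,B6,S4)→cleaned(S4,B6) ✓  (C3,B4,S3)→cleaned(S3,B4) ✗  (C3,B6,S3)→cleaned(S3,B6) ✓  (C4,B4,S3)→cleaned(S3,B4) ✗  (C5,B3,S4)→cleaned(S4,B3) ✗  (C5,B4,S2)→cleaned(S2,B4) ✓  (C5,B5,S5)→cleaned(S5,B5) ✓
Counterexamples (restrictor triples failing the scope): 9.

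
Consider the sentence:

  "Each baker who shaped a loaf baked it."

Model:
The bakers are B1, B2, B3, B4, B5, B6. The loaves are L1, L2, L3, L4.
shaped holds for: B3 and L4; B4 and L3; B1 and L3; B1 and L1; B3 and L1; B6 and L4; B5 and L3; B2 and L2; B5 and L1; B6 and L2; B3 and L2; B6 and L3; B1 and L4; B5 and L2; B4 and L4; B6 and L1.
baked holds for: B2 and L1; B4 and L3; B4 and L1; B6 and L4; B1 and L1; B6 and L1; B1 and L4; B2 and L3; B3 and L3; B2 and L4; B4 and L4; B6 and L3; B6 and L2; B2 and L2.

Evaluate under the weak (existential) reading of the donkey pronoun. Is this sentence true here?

"it" takes "a loaf" as antecedent — a donkey pronoun bound across the clause boundary.
Weak reading: every baker b with some shaped-loaf has at least one shaped-loaf l such that baked(b,l).
Per baker: B1:✓  B2:✓  B3:✗  B4:✓  B5:✗  B6:✓
B3 has no witness among its shaped-loaves.

False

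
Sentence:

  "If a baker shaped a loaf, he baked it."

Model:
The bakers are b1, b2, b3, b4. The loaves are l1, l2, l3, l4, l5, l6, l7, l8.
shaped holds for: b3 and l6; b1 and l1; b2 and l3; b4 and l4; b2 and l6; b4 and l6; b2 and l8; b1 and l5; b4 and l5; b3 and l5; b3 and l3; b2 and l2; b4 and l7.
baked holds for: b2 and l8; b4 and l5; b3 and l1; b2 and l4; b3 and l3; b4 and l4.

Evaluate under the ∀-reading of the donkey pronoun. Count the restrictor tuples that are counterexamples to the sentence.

"it" takes "a loaf" as antecedent — a donkey pronoun bound across the clause boundary.
Strong reading: for every (b,l) with shaped(b,l), baked(b,l).
Restrictor pairs: (b1,l1) ✗  (b1,l5) ✗  (b2,l2) ✗  (b2,l3) ✗  (b2,l6) ✗  (b2,l8) ✓  (b3,l3) ✓  (b3,l5) ✗  (b3,l6) ✗  (b4,l4) ✓  (b4,l5) ✓  (b4,l6) ✗  (b4,l7) ✗
Counterexamples (restrictor pairs failing the scope): 9.

9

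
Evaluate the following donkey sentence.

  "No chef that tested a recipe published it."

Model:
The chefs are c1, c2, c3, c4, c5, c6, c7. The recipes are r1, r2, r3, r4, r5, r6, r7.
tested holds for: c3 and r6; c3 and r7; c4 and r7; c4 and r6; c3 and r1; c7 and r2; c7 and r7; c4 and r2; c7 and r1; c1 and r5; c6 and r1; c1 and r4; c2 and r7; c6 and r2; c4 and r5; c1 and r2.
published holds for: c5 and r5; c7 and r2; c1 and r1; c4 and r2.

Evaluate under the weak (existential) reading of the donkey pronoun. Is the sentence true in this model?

False

"it" takes "a recipe" as antecedent — a donkey pronoun bound across the clause boundary.
Truth condition: for no (c,r) with tested(c,r) does published(c,r) hold.
Restrictor pairs — does the scope hold? (c1,r2):fails  (c1,r4):fails  (c1,r5):fails  (c2,r7):fails  (c3,r1):fails  (c3,r6):fails  (c3,r7):fails  (c4,r2):holds  (c4,r5):fails  (c4,r6):fails  (c4,r7):fails  (c6,r1):fails  (c6,r2):fails  (c7,r1):fails  (c7,r2):holds  (c7,r7):fails
Scope holds for 2 pair(s), so the sentence is false.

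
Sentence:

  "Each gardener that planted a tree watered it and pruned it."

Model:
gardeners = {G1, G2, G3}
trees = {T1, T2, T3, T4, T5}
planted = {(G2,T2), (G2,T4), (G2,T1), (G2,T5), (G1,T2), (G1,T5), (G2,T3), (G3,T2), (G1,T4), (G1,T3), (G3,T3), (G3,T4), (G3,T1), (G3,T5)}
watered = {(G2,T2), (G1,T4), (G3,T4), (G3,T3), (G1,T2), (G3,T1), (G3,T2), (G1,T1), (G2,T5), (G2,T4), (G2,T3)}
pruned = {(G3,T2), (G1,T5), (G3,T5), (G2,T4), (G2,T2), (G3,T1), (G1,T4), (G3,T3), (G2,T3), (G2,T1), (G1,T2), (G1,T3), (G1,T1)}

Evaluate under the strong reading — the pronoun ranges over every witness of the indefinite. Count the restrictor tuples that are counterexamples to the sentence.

"it" takes "a tree" as antecedent — a donkey pronoun bound across the clause boundary.
Strong reading: for every (g,t) with planted(g,t), watered(g,t) ∧ pruned(g,t).
Restrictor pairs: (G1,T2) ✓  (G1,T3) ✗  (G1,T4) ✓  (G1,T5) ✗  (G2,T1) ✗  (G2,T2) ✓  (G2,T3) ✓  (G2,T4) ✓  (G2,T5) ✗  (G3,T1) ✓  (G3,T2) ✓  (G3,T3) ✓  (G3,T4) ✗  (G3,T5) ✗
Counterexamples (restrictor pairs failing the scope): 6.

6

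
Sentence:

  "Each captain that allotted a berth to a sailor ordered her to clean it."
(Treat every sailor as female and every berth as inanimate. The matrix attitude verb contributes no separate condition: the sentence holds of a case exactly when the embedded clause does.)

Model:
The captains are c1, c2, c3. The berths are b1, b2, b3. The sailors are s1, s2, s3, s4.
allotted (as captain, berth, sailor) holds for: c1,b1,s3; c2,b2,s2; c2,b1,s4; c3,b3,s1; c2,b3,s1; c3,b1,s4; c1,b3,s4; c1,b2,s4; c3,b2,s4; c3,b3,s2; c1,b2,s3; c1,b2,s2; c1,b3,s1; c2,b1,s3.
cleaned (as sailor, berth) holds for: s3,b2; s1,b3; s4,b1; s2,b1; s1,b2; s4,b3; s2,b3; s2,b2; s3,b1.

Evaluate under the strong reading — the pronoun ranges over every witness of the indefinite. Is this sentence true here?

"her" takes "a sailor" as antecedent and "it" takes "a berth"; both are donkey pronouns co-varying with the restrictor.
Strong reading: for every (c,b,s) with allotted(c,b,s), cleaned(s,b).
Restrictor triples: (c1,b1,s3)→cleaned(s3,b1) ✓  (c1,b2,s2)→cleaned(s2,b2) ✓  (c1,b2,s3)→cleaned(s3,b2) ✓  (c1,b2,s4)→cleaned(s4,b2) ✗  (c1,b3,s1)→cleaned(s1,b3) ✓  (c1,b3,s4)→cleaned(s4,b3) ✓  (c2,b1,s3)→cleaned(s3,b1) ✓  (c2,b1,s4)→cleaned(s4,b1) ✓  (c2,b2,s2)→cleaned(s2,b2) ✓  (c2,b3,s1)→cleaned(s1,b3) ✓  (c3,b1,s4)→cleaned(s4,b1) ✓  (c3,b2,s4)→cleaned(s4,b2) ✗  (c3,b3,s1)→cleaned(s1,b3) ✓  (c3,b3,s2)→cleaned(s2,b3) ✓
Counterexample: (c1,b2,s4) — cleaned(s4,b2) does not hold.

False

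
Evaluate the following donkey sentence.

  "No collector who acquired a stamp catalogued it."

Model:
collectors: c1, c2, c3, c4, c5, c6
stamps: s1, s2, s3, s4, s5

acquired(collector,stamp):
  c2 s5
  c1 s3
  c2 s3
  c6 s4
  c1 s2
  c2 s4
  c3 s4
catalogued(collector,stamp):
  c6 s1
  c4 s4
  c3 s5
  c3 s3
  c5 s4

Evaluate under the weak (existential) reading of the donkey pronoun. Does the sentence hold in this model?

True

"it" takes "a stamp" as antecedent — a donkey pronoun bound across the clause boundary.
Truth condition: for no (c,s) with acquired(c,s) does catalogued(c,s) hold.
Restrictor pairs — does the scope hold? (c1,s2):fails  (c1,s3):fails  (c2,s3):fails  (c2,s4):fails  (c2,s5):fails  (c3,s4):fails  (c6,s4):fails
Scope holds for no restrictor pair, so the sentence is true.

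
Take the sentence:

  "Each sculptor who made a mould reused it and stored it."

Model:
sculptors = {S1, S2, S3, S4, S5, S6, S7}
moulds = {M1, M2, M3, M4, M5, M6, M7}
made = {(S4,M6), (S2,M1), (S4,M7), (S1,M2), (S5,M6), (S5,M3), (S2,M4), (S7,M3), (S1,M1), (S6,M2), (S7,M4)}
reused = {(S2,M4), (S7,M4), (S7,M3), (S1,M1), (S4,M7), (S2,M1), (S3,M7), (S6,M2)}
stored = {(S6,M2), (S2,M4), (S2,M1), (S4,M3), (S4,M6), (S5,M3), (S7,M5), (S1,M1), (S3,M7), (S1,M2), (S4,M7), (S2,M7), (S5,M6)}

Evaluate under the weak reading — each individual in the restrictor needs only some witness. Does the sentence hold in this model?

"it" takes "a mould" as antecedent — a donkey pronoun bound across the clause boundary.
Weak reading: every sculptor s with some made-mould has at least one made-mould m such that reused(s,m) ∧ stored(s,m).
Per sculptor: S1:✓  S2:✓  S4:✓  S5:✗  S6:✓  S7:✗
S5 has no witness among its made-moulds.

False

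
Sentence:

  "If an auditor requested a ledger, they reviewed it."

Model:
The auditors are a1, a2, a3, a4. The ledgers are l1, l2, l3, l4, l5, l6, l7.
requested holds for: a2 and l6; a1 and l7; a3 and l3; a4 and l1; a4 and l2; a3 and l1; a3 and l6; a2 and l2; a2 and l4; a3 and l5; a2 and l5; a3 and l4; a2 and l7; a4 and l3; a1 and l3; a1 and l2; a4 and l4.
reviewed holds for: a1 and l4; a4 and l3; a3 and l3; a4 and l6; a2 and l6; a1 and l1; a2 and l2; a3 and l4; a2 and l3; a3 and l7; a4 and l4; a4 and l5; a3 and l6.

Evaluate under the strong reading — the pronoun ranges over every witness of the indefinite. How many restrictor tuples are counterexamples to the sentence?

"it" takes "a ledger" as antecedent — a donkey pronoun bound across the clause boundary.
Strong reading: for every (a,l) with requested(a,l), reviewed(a,l).
Restrictor pairs: (a1,l2) ✗  (a1,l3) ✗  (a1,l7) ✗  (a2,l2) ✓  (a2,l4) ✗  (a2,l5) ✗  (a2,l6) ✓  (a2,l7) ✗  (a3,l1) ✗  (a3,l3) ✓  (a3,l4) ✓  (a3,l5) ✗  (a3,l6) ✓  (a4,l1) ✗  (a4,l2) ✗  (a4,l3) ✓  (a4,l4) ✓
Counterexamples (restrictor pairs failing the scope): 10.

10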